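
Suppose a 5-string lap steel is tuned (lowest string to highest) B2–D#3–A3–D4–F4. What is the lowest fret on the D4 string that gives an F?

From D4, count semitones up the chromatic scale until reaching F: D–D#–E–F — 3 steps.

3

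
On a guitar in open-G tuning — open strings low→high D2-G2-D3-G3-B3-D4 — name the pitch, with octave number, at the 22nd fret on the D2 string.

C4

Each fret is one semitone, so D2 + 22 = C4.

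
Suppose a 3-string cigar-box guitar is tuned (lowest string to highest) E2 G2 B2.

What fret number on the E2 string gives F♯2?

2

F♯2 is 2 semitones above the open E2 (E–F–F#), so it sits at fret 2.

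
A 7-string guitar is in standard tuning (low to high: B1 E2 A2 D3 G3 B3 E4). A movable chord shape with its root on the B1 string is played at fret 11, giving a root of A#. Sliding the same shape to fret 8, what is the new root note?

G

Moving from fret 11 to fret 8 shifts the root by -3 semitones.
A# down 3 semitones is G.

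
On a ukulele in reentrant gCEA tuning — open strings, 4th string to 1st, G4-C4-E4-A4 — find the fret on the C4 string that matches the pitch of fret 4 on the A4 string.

Fret 4 on A4 is MIDI 69 + 4 = 73 (C♯5). On the C4 string (open MIDI 60), that pitch is 73 − 60 = fret 13.

13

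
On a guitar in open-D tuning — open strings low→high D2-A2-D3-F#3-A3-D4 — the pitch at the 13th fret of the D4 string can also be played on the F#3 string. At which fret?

21

Fret 13 on D4 is MIDI 62 + 13 = 75 (D#5). On the F#3 string (open MIDI 54), that pitch is 75 − 54 = fret 21.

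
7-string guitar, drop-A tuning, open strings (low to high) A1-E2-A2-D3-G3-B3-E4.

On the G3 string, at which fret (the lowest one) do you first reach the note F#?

From G3, count semitones up the chromatic scale until reaching F#: G–G#–A–A#–…–E–F–F# — 11 steps.

11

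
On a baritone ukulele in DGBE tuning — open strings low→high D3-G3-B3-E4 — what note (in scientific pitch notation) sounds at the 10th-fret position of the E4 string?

E4 is MIDI 64. Adding 10 gives 74, which is D5.

D5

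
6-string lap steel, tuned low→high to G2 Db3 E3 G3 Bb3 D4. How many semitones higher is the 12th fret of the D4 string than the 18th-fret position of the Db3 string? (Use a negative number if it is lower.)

7 semitones

D4 at fret 12 → D5 (MIDI 74); Db3 at fret 18 → G4 (MIDI 67).
74 − 67 = 7, so the two pitches are 7 semitones apart.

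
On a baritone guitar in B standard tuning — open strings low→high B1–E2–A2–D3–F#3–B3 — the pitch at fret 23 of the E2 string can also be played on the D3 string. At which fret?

13

Fret 23 on E2 is MIDI 40 + 23 = 63 (D#4). On the D3 string (open MIDI 50), that pitch is 63 − 50 = fret 13.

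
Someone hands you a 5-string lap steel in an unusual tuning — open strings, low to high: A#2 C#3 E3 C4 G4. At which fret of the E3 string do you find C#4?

9

C#4 is 9 semitones above the open E3 (E–F–F#–G–G#–A–A#–B–C–C#), so it sits at fret 9.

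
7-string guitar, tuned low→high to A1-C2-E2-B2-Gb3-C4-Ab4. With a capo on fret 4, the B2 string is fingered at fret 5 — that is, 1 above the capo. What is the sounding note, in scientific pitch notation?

E3

The capo raises the open B2 by 4 semitones to Eb3; fretting 1 more gives B2 + 4 + 1 = B2 + 5 semitones = E3.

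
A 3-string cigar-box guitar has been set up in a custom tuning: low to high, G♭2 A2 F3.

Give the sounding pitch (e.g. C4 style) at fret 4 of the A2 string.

D♭3

Each fret is one semitone, so A2 + 4 = D♭3.
(Equivalently spelled C♯3.)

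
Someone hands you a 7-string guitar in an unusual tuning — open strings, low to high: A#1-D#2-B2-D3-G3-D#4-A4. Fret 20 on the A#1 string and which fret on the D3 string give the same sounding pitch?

Fret 20 on A#1 is MIDI 34 + 20 = 54 (F#3). On the D3 string (open MIDI 50), that pitch is 54 − 50 = fret 4.

4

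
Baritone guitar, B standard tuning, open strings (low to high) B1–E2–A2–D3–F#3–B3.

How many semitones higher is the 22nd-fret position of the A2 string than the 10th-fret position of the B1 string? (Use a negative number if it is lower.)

A2 at fret 22 → G4 (MIDI 67); B1 at fret 10 → A2 (MIDI 45).
67 − 45 = 22, so the two pitches are 22 semitones apart.

22 semitones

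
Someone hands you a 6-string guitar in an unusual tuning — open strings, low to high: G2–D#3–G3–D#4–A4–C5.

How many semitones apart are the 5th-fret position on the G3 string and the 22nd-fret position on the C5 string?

34 semitones

G3 at fret 5 → C4 (MIDI 60); C5 at fret 22 → A#6 (MIDI 94).
60 − 94 = -34, so the two pitches are 34 semitones apart, with A#6 the higher.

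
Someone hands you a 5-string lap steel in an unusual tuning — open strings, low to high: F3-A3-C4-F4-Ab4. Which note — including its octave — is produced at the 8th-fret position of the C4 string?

Ab4

Each fret is one semitone, so C4 + 8 = Ab4.
(Equivalently spelled G#4.)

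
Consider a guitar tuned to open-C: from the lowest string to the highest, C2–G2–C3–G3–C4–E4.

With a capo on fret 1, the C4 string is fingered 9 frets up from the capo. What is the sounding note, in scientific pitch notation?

The capo raises the open C4 by 1 semitone to C#4; fretting 9 more gives C4 + 1 + 9 = C4 + 10 semitones = A#4.

A#4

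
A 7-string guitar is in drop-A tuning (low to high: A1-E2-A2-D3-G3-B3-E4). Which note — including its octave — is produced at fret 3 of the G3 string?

A#3

Each fret is one semitone, so G3 + 3 = A#3.
(Equivalently spelled Bb3.)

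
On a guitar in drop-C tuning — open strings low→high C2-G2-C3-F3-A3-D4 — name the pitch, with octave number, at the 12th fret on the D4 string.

D5

Each fret is one semitone, so D4 + 12 = D5.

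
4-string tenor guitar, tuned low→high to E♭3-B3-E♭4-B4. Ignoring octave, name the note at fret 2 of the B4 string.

B4 is MIDI 71. Adding 2 gives 73; 73 mod 12 = 1, i.e. D♭.
(Equivalently spelled C♯.)

D♭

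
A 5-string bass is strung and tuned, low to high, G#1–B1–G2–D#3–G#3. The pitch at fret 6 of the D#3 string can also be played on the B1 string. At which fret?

D#3 at fret 6 is D#3 + 6 semitones = A3.
The open B1 string is 16 semitones below the open D#3, so the same pitch on the B1 string lies at fret 6 + 16 = 22.

22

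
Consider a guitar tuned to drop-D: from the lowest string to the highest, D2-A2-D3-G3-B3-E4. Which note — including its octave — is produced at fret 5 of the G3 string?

Each fret is one semitone, so G3 + 5 = C4.

C4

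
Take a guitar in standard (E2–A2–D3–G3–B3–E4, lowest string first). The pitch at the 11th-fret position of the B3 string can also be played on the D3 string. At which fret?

20

B3 at fret 11 is B3 + 11 semitones = A♯4.
The open D3 string is 9 semitones below the open B3, so the same pitch on the D3 string lies at fret 11 + 9 = 20.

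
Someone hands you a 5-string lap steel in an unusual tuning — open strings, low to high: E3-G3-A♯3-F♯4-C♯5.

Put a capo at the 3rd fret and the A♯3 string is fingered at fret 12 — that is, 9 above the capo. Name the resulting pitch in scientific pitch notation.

The capo raises the open A♯3 by 3 semitones to C♯4; fretting 9 more gives A♯3 + 3 + 9 = A♯3 + 12 semitones = A♯4.
(Also written B♭.)

A♯4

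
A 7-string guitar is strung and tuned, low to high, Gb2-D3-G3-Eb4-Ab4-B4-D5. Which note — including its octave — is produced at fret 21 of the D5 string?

B6

D5 is MIDI 74. Adding 21 gives 95, which is B6.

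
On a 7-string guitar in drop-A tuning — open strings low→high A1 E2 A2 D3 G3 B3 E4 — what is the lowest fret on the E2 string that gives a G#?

4

From E2, count semitones up the chromatic scale until reaching G#: E–F–F#–G–G# — 4 steps.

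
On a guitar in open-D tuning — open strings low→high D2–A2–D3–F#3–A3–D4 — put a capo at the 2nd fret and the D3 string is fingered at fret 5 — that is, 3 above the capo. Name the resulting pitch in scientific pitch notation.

The capo raises the open D3 by 2 semitones to E3; fretting 3 more gives D3 + 2 + 3 = D3 + 5 semitones = G3.

G3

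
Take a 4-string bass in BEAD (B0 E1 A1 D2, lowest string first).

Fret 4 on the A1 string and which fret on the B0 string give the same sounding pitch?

14

A1 at fret 4 is A1 + 4 semitones = C♯2.
The open B0 string is 10 semitones below the open A1, so the same pitch on the B0 string lies at fret 4 + 10 = 14.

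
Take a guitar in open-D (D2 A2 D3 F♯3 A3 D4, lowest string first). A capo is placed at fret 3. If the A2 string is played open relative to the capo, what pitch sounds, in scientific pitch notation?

The capo raises the open A2 by 3 semitones to C3; fretting 0 more gives A2 + 3 + 0 = A2 + 3 semitones = C3.

C3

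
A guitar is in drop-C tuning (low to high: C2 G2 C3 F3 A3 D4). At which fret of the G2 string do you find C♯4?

18

C♯4 is 18 semitones above the open G2 (G–G#–A–A#–…–B–C–C#), so it sits at fret 18.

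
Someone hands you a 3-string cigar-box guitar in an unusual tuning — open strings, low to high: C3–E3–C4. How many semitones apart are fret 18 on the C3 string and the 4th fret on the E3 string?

10 semitones

C3 at fret 18 → F♯4 (MIDI 66); E3 at fret 4 → G♯3 (MIDI 56).
66 − 56 = 10, so the two pitches are 10 semitones apart, with F♯4 the higher.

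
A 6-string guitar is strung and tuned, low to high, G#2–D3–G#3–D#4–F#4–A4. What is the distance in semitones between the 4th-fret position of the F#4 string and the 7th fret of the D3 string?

F#4 at fret 4 → A#4 (MIDI 70); D3 at fret 7 → A3 (MIDI 57).
70 − 57 = 13, so the two pitches are 13 semitones apart, with A#4 the higher.

13 semitones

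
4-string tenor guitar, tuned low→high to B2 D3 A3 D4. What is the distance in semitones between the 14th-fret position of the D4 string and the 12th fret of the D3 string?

14 semitones

D4 at fret 14 → E5 (MIDI 76); D3 at fret 12 → D4 (MIDI 62).
76 − 62 = 14, so the two pitches are 14 semitones apart, with E5 the higher.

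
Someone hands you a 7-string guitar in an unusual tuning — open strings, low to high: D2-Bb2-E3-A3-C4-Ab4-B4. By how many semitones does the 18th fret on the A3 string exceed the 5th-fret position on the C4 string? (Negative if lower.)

10 semitones

A3 at fret 18 → Eb5 (MIDI 75); C4 at fret 5 → F4 (MIDI 65).
75 − 65 = 10, so the two pitches are 10 semitones apart.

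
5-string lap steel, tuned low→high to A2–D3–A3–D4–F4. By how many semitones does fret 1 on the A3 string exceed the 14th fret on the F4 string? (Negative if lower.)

-21 semitones

A3 at fret 1 → A#3 (MIDI 58); F4 at fret 14 → G5 (MIDI 79).
58 − 79 = -21, so the two pitches are 21 semitones apart.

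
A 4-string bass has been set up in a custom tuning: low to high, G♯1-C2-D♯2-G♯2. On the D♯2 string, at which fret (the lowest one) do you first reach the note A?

6

From D♯2, count semitones up the chromatic scale until reaching A: D#–E–F–F#–G–G#–A — 6 steps.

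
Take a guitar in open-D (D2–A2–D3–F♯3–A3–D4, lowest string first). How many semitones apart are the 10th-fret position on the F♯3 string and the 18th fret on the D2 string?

8 semitones

F♯3 at fret 10 → E4 (MIDI 64); D2 at fret 18 → G♯3 (MIDI 56).
64 − 56 = 8, so the two pitches are 8 semitones apart, with E4 the higher.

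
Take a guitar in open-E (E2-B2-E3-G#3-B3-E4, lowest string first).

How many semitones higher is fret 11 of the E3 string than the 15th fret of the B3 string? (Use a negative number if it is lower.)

-11 semitones

E3 at fret 11 → D#4 (MIDI 63); B3 at fret 15 → D5 (MIDI 74).
63 − 74 = -11, so the two pitches are 11 semitones apart.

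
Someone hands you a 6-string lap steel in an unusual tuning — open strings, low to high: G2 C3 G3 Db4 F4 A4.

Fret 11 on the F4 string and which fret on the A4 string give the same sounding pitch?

7

Fret 11 on F4 is MIDI 65 + 11 = 76 (E5). On the A4 string (open MIDI 69), that pitch is 76 − 69 = fret 7.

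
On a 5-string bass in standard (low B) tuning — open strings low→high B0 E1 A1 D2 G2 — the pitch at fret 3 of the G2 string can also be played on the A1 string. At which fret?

Fret 3 on G2 is MIDI 43 + 3 = 46 (A#2). On the A1 string (open MIDI 33), that pitch is 46 − 33 = fret 13.

13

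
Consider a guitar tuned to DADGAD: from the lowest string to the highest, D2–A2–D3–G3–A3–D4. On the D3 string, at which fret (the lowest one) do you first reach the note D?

0

From D3, count semitones up the chromatic scale until reaching D: D — 0 steps.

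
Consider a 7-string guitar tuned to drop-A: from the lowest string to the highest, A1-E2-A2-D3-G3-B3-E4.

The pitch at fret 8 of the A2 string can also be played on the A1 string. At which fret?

Fret 8 on A2 is MIDI 45 + 8 = 53 (F3). On the A1 string (open MIDI 33), that pitch is 53 − 33 = fret 20.

20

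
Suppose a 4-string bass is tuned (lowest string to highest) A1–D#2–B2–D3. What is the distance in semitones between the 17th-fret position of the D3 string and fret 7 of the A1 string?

D3 at fret 17 → G4 (MIDI 67); A1 at fret 7 → E2 (MIDI 40).
67 − 40 = 27, so the two pitches are 27 semitones apart, with G4 the higher.

27 semitones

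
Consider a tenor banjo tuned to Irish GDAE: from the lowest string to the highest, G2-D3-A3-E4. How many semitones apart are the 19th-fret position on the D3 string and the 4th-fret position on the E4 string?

1 semitone

D3 at fret 19 → A4 (MIDI 69); E4 at fret 4 → G#4 (MIDI 68).
69 − 68 = 1, so the two pitches are 1 semitone apart, with A4 the higher.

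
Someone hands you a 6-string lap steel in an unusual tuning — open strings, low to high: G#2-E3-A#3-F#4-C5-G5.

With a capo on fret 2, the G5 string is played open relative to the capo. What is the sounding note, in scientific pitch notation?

A5

The capo raises the open G5 by 2 semitones to A5; fretting 0 more gives G5 + 2 + 0 = G5 + 2 semitones = A5.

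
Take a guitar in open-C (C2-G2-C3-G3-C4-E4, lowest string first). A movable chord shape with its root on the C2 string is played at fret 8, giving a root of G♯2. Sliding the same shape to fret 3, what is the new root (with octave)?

D♯2

Moving from fret 8 to fret 3 shifts the root by -5 semitones.
G♯2 down 5 semitones is D♯2.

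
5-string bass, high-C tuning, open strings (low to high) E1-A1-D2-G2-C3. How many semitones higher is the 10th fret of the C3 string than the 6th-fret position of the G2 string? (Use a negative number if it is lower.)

9 semitones

C3 at fret 10 → A#3 (MIDI 58); G2 at fret 6 → C#3 (MIDI 49).
58 − 49 = 9, so the two pitches are 9 semitones apart.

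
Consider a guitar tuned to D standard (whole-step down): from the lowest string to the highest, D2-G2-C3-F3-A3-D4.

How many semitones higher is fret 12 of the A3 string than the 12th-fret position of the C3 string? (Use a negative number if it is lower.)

9 semitones

A3 at fret 12 → A4 (MIDI 69); C3 at fret 12 → C4 (MIDI 60).
69 − 60 = 9, so the two pitches are 9 semitones apart.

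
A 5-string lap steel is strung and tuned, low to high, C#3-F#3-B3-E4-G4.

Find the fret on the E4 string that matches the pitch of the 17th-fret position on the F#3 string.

7

F#3 at fret 17 is F#3 + 17 semitones = B4.
The open E4 string is 10 semitones above the open F#3, so the same pitch on the E4 string lies at fret 17 − 10 = 7.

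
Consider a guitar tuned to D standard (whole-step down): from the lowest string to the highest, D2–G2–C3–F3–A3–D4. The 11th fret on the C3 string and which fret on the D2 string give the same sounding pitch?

21

C3 at fret 11 is C3 + 11 semitones = B3.
The open D2 string is 10 semitones below the open C3, so the same pitch on the D2 string lies at fret 11 + 10 = 21.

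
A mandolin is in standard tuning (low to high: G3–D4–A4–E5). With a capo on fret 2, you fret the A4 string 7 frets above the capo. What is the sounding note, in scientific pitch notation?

The capo raises the open A4 by 2 semitones to B4; fretting 7 more gives A4 + 2 + 7 = A4 + 9 semitones = F#5.

F#5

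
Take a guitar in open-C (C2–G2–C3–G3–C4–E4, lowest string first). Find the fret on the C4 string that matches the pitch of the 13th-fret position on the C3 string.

1

Fret 13 on C3 is MIDI 48 + 13 = 61 (C#4). On the C4 string (open MIDI 60), that pitch is 61 − 60 = fret 1.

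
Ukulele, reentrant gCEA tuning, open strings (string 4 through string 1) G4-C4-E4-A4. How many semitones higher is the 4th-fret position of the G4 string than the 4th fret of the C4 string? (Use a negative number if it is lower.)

G4 at fret 4 → B4 (MIDI 71); C4 at fret 4 → E4 (MIDI 64).
71 − 64 = 7, so the two pitches are 7 semitones apart.

7 semitones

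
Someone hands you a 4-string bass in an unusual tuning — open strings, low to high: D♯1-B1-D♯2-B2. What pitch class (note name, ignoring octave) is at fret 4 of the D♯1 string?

G

D♯1 is MIDI 27. Adding 4 gives 31; 31 mod 12 = 7, i.e. G.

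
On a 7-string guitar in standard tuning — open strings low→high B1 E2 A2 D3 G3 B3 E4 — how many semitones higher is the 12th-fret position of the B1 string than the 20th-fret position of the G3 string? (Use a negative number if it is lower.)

-28 semitones

B1 at fret 12 → B2 (MIDI 47); G3 at fret 20 → D#5 (MIDI 75).
47 − 75 = -28, so the two pitches are 28 semitones apart.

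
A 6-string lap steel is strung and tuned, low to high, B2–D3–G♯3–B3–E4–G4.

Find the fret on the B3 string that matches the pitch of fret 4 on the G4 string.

G4 at fret 4 is G4 + 4 semitones = B4.
The open B3 string is 8 semitones below the open G4, so the same pitch on the B3 string lies at fret 4 + 8 = 12.

12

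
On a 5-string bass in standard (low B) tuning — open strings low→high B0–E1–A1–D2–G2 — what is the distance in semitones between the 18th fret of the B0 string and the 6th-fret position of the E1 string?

B0 at fret 18 → F2 (MIDI 41); E1 at fret 6 → A♯1 (MIDI 34).
41 − 34 = 7, so the two pitches are 7 semitones apart, with F2 the higher.

7 semitones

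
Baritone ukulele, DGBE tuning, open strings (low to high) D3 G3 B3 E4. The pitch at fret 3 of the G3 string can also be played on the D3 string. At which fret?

G3 at fret 3 is G3 + 3 semitones = A♯3.
The open D3 string is 5 semitones below the open G3, so the same pitch on the D3 string lies at fret 3 + 5 = 8.

8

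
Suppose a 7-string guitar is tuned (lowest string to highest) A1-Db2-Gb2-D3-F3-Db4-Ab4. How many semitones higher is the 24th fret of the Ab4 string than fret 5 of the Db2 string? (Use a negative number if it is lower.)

Ab4 at fret 24 → Ab6 (MIDI 92); Db2 at fret 5 → Gb2 (MIDI 42).
92 − 42 = 50, so the two pitches are 50 semitones apart.

50 semitones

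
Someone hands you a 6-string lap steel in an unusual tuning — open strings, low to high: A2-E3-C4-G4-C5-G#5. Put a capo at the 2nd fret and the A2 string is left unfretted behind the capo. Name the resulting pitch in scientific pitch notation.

The capo raises the open A2 by 2 semitones to B2; fretting 0 more gives A2 + 2 + 0 = A2 + 2 semitones = B2.

B2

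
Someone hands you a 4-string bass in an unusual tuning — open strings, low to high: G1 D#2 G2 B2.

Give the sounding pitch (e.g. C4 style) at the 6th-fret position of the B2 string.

The open B2 string plus 6 semitones: B–C–C#–D–D#–E–F.
The walk passes from B into C once, so the octave number goes from 2 to 3.

F3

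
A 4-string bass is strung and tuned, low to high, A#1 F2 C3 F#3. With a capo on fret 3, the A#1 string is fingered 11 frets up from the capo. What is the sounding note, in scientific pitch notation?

C3

The capo raises the open A#1 by 3 semitones to C#2; fretting 11 more gives A#1 + 3 + 11 = A#1 + 14 semitones = C3.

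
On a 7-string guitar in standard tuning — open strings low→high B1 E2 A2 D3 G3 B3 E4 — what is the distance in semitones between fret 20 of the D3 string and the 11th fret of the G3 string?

4 semitones

D3 at fret 20 → A♯4 (MIDI 70); G3 at fret 11 → F♯4 (MIDI 66).
70 − 66 = 4, so the two pitches are 4 semitones apart, with A♯4 the higher.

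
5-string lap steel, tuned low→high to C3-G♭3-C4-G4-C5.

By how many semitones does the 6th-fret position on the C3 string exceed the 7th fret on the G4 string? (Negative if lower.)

-20 semitones

C3 at fret 6 → G♭3 (MIDI 54); G4 at fret 7 → D5 (MIDI 74).
54 − 74 = -20, so the two pitches are 20 semitones apart.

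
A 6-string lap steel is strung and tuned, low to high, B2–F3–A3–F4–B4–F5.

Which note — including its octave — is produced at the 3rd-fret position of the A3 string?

C4

Each fret is one semitone, so A3 + 3 = C4.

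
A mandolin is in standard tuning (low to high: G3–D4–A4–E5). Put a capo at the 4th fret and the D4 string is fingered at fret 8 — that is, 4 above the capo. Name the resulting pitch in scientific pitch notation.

The capo raises the open D4 by 4 semitones to F#4; fretting 4 more gives D4 + 4 + 4 = D4 + 8 semitones = A#4.

A#4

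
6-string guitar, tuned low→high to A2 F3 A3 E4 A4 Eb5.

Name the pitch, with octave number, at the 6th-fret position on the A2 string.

The open A2 string plus 6 semitones: A–Bb–B–C–Db–D–Eb.
The walk passes from B into C once, so the octave number goes from 2 to 3.
(Equivalently spelled D#3.)

Eb3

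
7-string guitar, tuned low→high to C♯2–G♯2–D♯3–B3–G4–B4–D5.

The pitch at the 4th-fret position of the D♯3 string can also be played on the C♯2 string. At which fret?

Fret 4 on D♯3 is MIDI 51 + 4 = 55 (G3). On the C♯2 string (open MIDI 37), that pitch is 55 − 37 = fret 18.

18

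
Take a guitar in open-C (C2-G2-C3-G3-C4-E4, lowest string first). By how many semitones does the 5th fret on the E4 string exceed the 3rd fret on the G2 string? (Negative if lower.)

23 semitones

E4 at fret 5 → A4 (MIDI 69); G2 at fret 3 → A♯2 (MIDI 46).
69 − 46 = 23, so the two pitches are 23 semitones apart.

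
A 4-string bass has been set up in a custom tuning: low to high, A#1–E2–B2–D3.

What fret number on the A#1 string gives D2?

4

D2 is 4 semitones above the open A#1 (A#–B–C–C#–D), so it sits at fret 4.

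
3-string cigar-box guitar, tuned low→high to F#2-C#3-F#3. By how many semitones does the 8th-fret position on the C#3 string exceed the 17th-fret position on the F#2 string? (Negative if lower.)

C#3 at fret 8 → A3 (MIDI 57); F#2 at fret 17 → B3 (MIDI 59).
57 − 59 = -2, so the two pitches are 2 semitones apart.

-2 semitones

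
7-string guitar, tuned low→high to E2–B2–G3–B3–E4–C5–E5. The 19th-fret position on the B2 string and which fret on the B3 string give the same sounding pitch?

B2 at fret 19 is B2 + 19 semitones = F#4.
The open B3 string is 12 semitones above the open B2, so the same pitch on the B3 string lies at fret 19 − 12 = 7.

7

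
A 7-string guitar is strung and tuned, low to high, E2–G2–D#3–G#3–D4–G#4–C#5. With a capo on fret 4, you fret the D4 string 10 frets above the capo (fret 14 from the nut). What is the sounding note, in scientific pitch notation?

E5

The capo raises the open D4 by 4 semitones to F#4; fretting 10 more gives D4 + 4 + 10 = D4 + 14 semitones = E5.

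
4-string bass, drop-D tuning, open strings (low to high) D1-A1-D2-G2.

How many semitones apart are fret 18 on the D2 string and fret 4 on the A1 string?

19 semitones

D2 at fret 18 → G♯3 (MIDI 56); A1 at fret 4 → C♯2 (MIDI 37).
56 − 37 = 19, so the two pitches are 19 semitones apart, with G♯3 the higher.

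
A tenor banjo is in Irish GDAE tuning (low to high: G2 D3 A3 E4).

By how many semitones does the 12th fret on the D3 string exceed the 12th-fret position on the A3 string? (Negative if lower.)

D3 at fret 12 → D4 (MIDI 62); A3 at fret 12 → A4 (MIDI 69).
62 − 69 = -7, so the two pitches are 7 semitones apart.

-7 semitones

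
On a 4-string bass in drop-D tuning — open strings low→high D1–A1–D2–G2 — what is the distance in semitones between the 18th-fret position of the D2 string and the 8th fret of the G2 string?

D2 at fret 18 → G#3 (MIDI 56); G2 at fret 8 → D#3 (MIDI 51).
56 − 51 = 5, so the two pitches are 5 semitones apart, with G#3 the higher.

5 semitones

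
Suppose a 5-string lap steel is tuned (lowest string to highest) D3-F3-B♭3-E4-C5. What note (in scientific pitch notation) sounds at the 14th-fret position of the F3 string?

G4

F3 is MIDI 53. Adding 14 gives 67, which is G4.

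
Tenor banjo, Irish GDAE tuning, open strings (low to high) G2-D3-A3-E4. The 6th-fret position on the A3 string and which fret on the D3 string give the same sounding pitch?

A3 at fret 6 is A3 + 6 semitones = D#4.
The open D3 string is 7 semitones below the open A3, so the same pitch on the D3 string lies at fret 6 + 7 = 13.

13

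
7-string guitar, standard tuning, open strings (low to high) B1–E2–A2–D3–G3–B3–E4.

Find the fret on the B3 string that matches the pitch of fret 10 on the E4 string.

E4 at fret 10 is E4 + 10 semitones = D5.
The open B3 string is 5 semitones below the open E4, so the same pitch on the B3 string lies at fret 10 + 5 = 15.

15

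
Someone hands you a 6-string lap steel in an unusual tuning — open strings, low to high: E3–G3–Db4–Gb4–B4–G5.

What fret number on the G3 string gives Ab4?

13

Ab4 is 13 semitones above the open G3 (G–Ab–A–Bb–…–Gb–G–Ab), so it sits at fret 13.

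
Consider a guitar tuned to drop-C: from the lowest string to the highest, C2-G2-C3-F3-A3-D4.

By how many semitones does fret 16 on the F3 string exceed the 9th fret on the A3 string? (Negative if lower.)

3 semitones

F3 at fret 16 → A4 (MIDI 69); A3 at fret 9 → F#4 (MIDI 66).
69 − 66 = 3, so the two pitches are 3 semitones apart.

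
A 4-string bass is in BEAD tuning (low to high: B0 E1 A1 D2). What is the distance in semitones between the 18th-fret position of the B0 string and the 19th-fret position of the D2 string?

16 semitones

B0 at fret 18 → F2 (MIDI 41); D2 at fret 19 → A3 (MIDI 57).
41 − 57 = -16, so the two pitches are 16 semitones apart, with A3 the higher.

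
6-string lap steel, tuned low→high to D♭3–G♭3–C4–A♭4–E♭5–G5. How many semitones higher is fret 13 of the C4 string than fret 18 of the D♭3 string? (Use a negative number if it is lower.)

C4 at fret 13 → D♭5 (MIDI 73); D♭3 at fret 18 → G4 (MIDI 67).
73 − 67 = 6, so the two pitches are 6 semitones apart.

6 semitones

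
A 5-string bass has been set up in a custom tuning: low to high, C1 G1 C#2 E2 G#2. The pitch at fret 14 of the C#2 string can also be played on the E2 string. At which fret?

Fret 14 on C#2 is MIDI 37 + 14 = 51 (D#3). On the E2 string (open MIDI 40), that pitch is 51 − 40 = fret 11.

11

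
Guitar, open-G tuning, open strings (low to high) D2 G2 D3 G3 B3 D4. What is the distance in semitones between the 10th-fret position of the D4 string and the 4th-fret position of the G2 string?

25 semitones

D4 at fret 10 → C5 (MIDI 72); G2 at fret 4 → B2 (MIDI 47).
72 − 47 = 25, so the two pitches are 25 semitones apart, with C5 the higher.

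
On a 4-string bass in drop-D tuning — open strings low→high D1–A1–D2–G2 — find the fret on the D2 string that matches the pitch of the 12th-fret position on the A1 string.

A1 at fret 12 is A1 + 12 semitones = A2.
The open D2 string is 5 semitones above the open A1, so the same pitch on the D2 string lies at fret 12 − 5 = 7.

7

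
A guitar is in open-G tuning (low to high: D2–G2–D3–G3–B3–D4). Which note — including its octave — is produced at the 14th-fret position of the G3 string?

A4

G3 is MIDI 55. Adding 14 gives 69, which is A4.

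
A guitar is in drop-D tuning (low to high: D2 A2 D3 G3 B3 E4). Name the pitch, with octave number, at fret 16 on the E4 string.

Each fret is one semitone, so E4 + 16 = G♯5.
(Equivalently spelled A♭5.)

G♯5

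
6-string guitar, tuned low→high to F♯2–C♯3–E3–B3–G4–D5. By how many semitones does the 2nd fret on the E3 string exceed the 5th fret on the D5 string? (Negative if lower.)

E3 at fret 2 → F♯3 (MIDI 54); D5 at fret 5 → G5 (MIDI 79).
54 − 79 = -25, so the two pitches are 25 semitones apart.

-25 semitones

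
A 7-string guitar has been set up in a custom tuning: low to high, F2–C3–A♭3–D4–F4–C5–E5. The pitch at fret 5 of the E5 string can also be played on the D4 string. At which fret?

E5 at fret 5 is E5 + 5 semitones = A5.
The open D4 string is 14 semitones below the open E5, so the same pitch on the D4 string lies at fret 5 + 14 = 19.

19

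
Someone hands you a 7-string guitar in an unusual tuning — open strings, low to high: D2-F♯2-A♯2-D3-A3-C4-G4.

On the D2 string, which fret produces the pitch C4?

C4 is 22 semitones above the open D2 (D–D#–E–F–…–A#–B–C), so it sits at fret 22.

22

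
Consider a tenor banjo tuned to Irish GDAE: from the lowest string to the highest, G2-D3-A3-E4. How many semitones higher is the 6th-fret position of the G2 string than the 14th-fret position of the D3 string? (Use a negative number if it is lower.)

-15 semitones

G2 at fret 6 → C#3 (MIDI 49); D3 at fret 14 → E4 (MIDI 64).
49 − 64 = -15, so the two pitches are 15 semitones apart.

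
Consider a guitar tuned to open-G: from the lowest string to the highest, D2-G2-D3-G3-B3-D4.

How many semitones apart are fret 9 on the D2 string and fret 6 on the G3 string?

14 semitones

D2 at fret 9 → B2 (MIDI 47); G3 at fret 6 → C#4 (MIDI 61).
47 − 61 = -14, so the two pitches are 14 semitones apart, with C#4 the higher.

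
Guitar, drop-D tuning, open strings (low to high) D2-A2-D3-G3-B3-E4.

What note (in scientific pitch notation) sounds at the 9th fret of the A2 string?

F#3

The open A2 string plus 9 semitones: A–A#–B–C–C#–D–D#–E–F–F#.
The walk passes from B into C once, so the octave number goes from 2 to 3.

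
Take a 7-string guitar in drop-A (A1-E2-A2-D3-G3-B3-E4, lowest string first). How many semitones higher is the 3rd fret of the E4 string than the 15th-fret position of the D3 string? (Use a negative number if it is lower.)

2 semitones

E4 at fret 3 → G4 (MIDI 67); D3 at fret 15 → F4 (MIDI 65).
67 − 65 = 2, so the two pitches are 2 semitones apart.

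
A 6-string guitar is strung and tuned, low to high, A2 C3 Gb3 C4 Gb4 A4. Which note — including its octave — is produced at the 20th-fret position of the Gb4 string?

Each fret is one semitone, so Gb4 + 20 = D6.

D6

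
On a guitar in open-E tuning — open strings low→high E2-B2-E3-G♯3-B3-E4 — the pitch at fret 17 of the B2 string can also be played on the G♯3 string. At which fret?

8

B2 at fret 17 is B2 + 17 semitones = E4.
The open G♯3 string is 9 semitones above the open B2, so the same pitch on the G♯3 string lies at fret 17 − 9 = 8.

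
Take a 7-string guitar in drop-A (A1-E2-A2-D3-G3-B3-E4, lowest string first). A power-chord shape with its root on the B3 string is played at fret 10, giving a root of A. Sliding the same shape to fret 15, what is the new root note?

Moving from fret 10 to fret 15 shifts the root by 5 semitones.
A up 5 semitones is D.

D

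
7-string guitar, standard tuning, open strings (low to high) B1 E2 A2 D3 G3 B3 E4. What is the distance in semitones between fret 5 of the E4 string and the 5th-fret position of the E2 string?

24 semitones

E4 at fret 5 → A4 (MIDI 69); E2 at fret 5 → A2 (MIDI 45).
69 − 45 = 24, so the two pitches are 24 semitones apart, with A4 the higher.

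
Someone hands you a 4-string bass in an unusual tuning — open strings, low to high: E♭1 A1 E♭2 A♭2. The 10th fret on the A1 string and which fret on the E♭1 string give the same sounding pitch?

16

A1 at fret 10 is A1 + 10 semitones = G2.
The open E♭1 string is 6 semitones below the open A1, so the same pitch on the E♭1 string lies at fret 10 + 6 = 16.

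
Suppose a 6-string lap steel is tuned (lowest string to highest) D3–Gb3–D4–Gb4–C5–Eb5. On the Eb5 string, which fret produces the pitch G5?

G5 is 4 semitones above the open Eb5 (Eb–E–F–Gb–G), so it sits at fret 4.

4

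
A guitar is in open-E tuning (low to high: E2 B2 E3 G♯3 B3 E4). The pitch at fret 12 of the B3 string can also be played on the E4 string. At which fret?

B3 at fret 12 is B3 + 12 semitones = B4.
The open E4 string is 5 semitones above the open B3, so the same pitch on the E4 string lies at fret 12 − 5 = 7.

7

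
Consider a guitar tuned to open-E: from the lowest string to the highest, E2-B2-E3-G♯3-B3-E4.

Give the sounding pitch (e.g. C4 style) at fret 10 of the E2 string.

Each fret is one semitone, so E2 + 10 = D3.

D3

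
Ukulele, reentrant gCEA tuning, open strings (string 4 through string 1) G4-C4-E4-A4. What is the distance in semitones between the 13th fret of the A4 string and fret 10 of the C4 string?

12 semitones

A4 at fret 13 → A#5 (MIDI 82); C4 at fret 10 → A#4 (MIDI 70).
82 − 70 = 12, so the two pitches are 12 semitones apart, with A#5 the higher.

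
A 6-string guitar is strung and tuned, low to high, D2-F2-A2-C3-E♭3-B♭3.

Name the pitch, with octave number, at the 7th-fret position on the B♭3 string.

Each fret is one semitone, so B♭3 + 7 = F4.

F4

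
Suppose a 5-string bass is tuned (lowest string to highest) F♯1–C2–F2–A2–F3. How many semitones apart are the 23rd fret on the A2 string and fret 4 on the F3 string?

11 semitones

A2 at fret 23 → G♯4 (MIDI 68); F3 at fret 4 → A3 (MIDI 57).
68 − 57 = 11, so the two pitches are 11 semitones apart, with G♯4 the higher.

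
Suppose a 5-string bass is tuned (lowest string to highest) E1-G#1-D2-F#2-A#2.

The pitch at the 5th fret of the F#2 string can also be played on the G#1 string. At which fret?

F#2 at fret 5 is F#2 + 5 semitones = B2.
The open G#1 string is 10 semitones below the open F#2, so the same pitch on the G#1 string lies at fret 5 + 10 = 15.

15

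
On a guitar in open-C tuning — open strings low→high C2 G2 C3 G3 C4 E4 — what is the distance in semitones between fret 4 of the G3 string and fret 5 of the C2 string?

18 semitones

G3 at fret 4 → B3 (MIDI 59); C2 at fret 5 → F2 (MIDI 41).
59 − 41 = 18, so the two pitches are 18 semitones apart, with B3 the higher.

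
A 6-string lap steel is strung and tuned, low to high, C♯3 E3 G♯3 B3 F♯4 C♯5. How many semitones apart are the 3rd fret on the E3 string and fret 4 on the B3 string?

E3 at fret 3 → G3 (MIDI 55); B3 at fret 4 → D♯4 (MIDI 63).
55 − 63 = -8, so the two pitches are 8 semitones apart, with D♯4 the higher.

8 semitones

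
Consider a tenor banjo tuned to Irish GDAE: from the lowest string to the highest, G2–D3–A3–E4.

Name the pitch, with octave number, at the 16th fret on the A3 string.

The open A3 string plus 16 semitones: A–A#–B–C–…–B–C–C#.
The walk passes from B into C 2 times, so the octave number goes from 3 to 5.

C#5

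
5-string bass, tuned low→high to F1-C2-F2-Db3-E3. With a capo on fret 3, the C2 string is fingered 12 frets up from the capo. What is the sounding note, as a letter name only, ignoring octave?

The capo raises the open C2 by 3 semitones to Eb2; fretting 12 more gives C2 + 3 + 12 = C2 + 15 semitones, landing on Eb.

Eb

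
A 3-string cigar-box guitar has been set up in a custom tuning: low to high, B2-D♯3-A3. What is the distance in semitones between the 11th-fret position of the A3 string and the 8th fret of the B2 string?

13 semitones

A3 at fret 11 → G♯4 (MIDI 68); B2 at fret 8 → G3 (MIDI 55).
68 − 55 = 13, so the two pitches are 13 semitones apart, with G♯4 the higher.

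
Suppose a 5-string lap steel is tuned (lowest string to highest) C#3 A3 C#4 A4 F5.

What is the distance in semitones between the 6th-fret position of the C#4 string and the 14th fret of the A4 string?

16 semitones

C#4 at fret 6 → G4 (MIDI 67); A4 at fret 14 → B5 (MIDI 83).
67 − 83 = -16, so the two pitches are 16 semitones apart, with B5 the higher.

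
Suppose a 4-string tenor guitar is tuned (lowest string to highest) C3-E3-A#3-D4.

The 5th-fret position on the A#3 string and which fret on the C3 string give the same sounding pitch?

15

A#3 at fret 5 is A#3 + 5 semitones = D#4.
The open C3 string is 10 semitones below the open A#3, so the same pitch on the C3 string lies at fret 5 + 10 = 15.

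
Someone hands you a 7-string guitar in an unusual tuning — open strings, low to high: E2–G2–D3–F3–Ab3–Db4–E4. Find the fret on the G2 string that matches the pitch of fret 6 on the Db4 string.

24

Fret 6 on Db4 is MIDI 61 + 6 = 67 (G4). On the G2 string (open MIDI 43), that pitch is 67 − 43 = fret 24.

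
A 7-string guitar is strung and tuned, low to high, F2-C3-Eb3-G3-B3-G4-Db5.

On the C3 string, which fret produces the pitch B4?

B4 is 23 semitones above the open C3 (C–Db–D–Eb–…–A–Bb–B), so it sits at fret 23.

23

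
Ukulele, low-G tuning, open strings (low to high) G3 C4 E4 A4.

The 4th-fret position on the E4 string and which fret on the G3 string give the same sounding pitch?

13

E4 at fret 4 is E4 + 4 semitones = G#4.
The open G3 string is 9 semitones below the open E4, so the same pitch on the G3 string lies at fret 4 + 9 = 13.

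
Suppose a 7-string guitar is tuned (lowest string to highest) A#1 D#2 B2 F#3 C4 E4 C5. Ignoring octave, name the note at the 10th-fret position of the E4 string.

E4 is MIDI 64. Adding 10 gives 74; 74 mod 12 = 2, i.e. D.

D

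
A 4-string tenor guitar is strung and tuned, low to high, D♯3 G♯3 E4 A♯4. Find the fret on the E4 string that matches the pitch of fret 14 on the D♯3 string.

1

D♯3 at fret 14 is D♯3 + 14 semitones = F4.
The open E4 string is 13 semitones above the open D♯3, so the same pitch on the E4 string lies at fret 14 − 13 = 1.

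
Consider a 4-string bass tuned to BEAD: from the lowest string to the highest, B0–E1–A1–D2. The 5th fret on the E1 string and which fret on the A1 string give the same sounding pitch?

E1 at fret 5 is E1 + 5 semitones = A1.
The open A1 string is 5 semitones above the open E1, so the same pitch on the A1 string lies at fret 5 − 5 = 0.

0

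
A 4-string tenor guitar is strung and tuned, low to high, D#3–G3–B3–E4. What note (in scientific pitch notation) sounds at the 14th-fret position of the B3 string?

C#5

Each fret is one semitone, so B3 + 14 = C#5.
(Equivalently spelled Db5.)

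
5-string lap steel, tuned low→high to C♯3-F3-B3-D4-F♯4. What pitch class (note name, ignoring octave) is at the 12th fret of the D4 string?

D

The open D4 string plus 12 semitones: D–D#–E–F–…–C–C#–D.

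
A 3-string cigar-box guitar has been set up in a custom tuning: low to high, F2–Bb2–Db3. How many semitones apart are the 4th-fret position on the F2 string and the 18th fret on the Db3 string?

22 semitones

F2 at fret 4 → A2 (MIDI 45); Db3 at fret 18 → G4 (MIDI 67).
45 − 67 = -22, so the two pitches are 22 semitones apart, with G4 the higher.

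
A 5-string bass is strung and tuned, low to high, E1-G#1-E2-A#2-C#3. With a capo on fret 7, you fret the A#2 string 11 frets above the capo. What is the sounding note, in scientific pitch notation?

The capo raises the open A#2 by 7 semitones to F3; fretting 11 more gives A#2 + 7 + 11 = A#2 + 18 semitones = E4.

E4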